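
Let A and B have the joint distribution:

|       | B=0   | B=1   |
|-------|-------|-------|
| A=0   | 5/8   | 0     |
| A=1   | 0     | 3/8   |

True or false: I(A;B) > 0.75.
Marginal P(A) (row sums):
  P(A=0) = 5/8 + 0 = 5/8
  P(A=1) = 0 + 3/8 = 3/8
Marginal P(B) (column sums):
  P(B=0) = 5/8 + 0 = 5/8
  P(B=1) = 0 + 3/8 = 3/8

H(A) = -[(5/8)·log₂(5/8) + (3/8)·log₂(3/8)]
  = 0.4238 + 0.5306
  = 0.9544 bits
H(B) = -[(5/8)·log₂(5/8) + (3/8)·log₂(3/8)]
  = 0.4238 + 0.5306
  = 0.9544 bits
H(A,B) = -[(5/8)·log₂(5/8) + (3/8)·log₂(3/8)]
  = 0.4238 + 0.5306
  = 0.9544 bits

I(A;B) = H(A) + H(B) - H(A,B)
  = 0.9544 + 0.9544 - 0.9544
  = 0.9544 bits

True. I(A;B) = 0.9544 bits, which is > 0.75 bits.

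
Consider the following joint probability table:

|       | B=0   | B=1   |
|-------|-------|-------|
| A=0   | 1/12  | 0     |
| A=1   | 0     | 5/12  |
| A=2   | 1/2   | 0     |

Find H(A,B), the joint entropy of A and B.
H(A,B) = -Σ P(A,B) log₂ P(A,B), summed over the non-zero cells:
H(A,B) = -[(1/12)·log₂(1/12) + (5/12)·log₂(5/12) + (1/2)·log₂(1/2)]
  = 0.2987 + 0.5263 + 0.5000
  = 1.3250 bits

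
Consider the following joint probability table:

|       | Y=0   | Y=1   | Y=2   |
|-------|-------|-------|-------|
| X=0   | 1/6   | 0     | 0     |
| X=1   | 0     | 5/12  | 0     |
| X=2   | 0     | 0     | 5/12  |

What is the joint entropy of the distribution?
H(X,Y) = -Σ P(X,Y) log₂ P(X,Y), summed over the non-zero cells:
H(X,Y) = -[(1/6)·log₂(1/6) + (5/12)·log₂(5/12) + (5/12)·log₂(5/12)]
  = 0.4308 + 0.5263 + 0.5263
  = 1.4834 bits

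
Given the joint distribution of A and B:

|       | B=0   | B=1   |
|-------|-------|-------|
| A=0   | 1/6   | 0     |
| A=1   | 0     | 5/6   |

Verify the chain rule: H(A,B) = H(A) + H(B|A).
Left side:
H(A,B) = -[(1/6)·log₂(1/6) + (5/6)·log₂(5/6)]
  = 0.4308 + 0.2192
  = 0.6500 bits

Right side:
Marginal P(A) (row sums):
  P(A=0) = 1/6 + 0 = 1/6
  P(A=1) = 0 + 5/6 = 5/6
H(A) = -[(1/6)·log₂(1/6) + (5/6)·log₂(5/6)]
  = 0.4308 + 0.2192
  = 0.6500 bits
H(B|A) = -Σ P(A,B)·log₂ P(B|A), where P(B|A) = P(A,B) / P(A)
  (cells with P(A,B) = 0 contribute 0)
  (A=0,B=0): P(B|A) = (1/6)/(1/6) = 1;  -(1/6)·log₂(1) = 0.0000
  (A=1,B=1): P(B|A) = (5/6)/(5/6) = 1;  -(5/6)·log₂(1) = 0.0000
H(B|A) = 0.0000 + 0.0000
  = 0.0000 bits
H(A) + H(B|A) = 0.6500 + 0.0000 = 0.6500 bits

Both sides equal 0.6500 bits, so the chain rule holds ✓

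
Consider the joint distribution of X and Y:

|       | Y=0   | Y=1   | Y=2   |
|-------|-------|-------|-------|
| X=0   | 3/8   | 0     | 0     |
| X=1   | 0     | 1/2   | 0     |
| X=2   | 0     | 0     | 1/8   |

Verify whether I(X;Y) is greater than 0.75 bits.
Marginal P(X) (row sums):
  P(X=0) = 3/8 + 0 + 0 = 3/8
  P(X=1) = 0 + 1/2 + 0 = 1/2
  P(X=2) = 0 + 0 + 1/8 = 1/8
Marginal P(Y) (column sums):
  P(Y=0) = 3/8 + 0 + 0 = 3/8
  P(Y=1) = 0 + 1/2 + 0 = 1/2
  P(Y=2) = 0 + 0 + 1/8 = 1/8

H(X) = -[(3/8)·log₂(3/8) + (1/2)·log₂(1/2) + (1/8)·log₂(1/8)]
  = 0.5306 + 0.5000 + 0.3750
  = 1.4056 bits
H(Y) = -[(3/8)·log₂(3/8) + (1/2)·log₂(1/2) + (1/8)·log₂(1/8)]
  = 0.5306 + 0.5000 + 0.3750
  = 1.4056 bits
H(X,Y) = -[(3/8)·log₂(3/8) + (1/2)·log₂(1/2) + (1/8)·log₂(1/8)]
  = 0.5306 + 0.5000 + 0.3750
  = 1.4056 bits

I(X;Y) = H(X) + H(Y) - H(X,Y)
  = 1.4056 + 1.4056 - 1.4056
  = 1.4056 bits

Yes. I(X;Y) = 1.4056 bits, which is > 0.75 bits.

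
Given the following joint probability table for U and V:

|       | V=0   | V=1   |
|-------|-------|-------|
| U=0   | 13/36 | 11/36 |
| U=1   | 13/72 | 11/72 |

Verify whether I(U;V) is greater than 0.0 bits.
Marginal P(U) (row sums):
  P(U=0) = 13/36 + 11/36 = 2/3
  P(U=1) = 13/72 + 11/72 = 1/3
Marginal P(V) (column sums):
  P(V=0) = 13/36 + 13/72 = 13/24
  P(V=1) = 11/36 + 11/72 = 11/24

H(U) = -[(2/3)·log₂(2/3) + (1/3)·log₂(1/3)]
  = 0.3900 + 0.5283
  = 0.9183 bits
H(V) = -[(13/24)·log₂(13/24) + (11/24)·log₂(11/24)]
  = 0.4791 + 0.5159
  = 0.9950 bits
H(U,V) = -[(13/36)·log₂(13/36) + (11/36)·log₂(11/36) + (13/72)·log₂(13/72) + (11/72)·log₂(11/72)]
  = 0.5306 + 0.5227 + 0.4459 + 0.4141
  = 1.9133 bits

I(U;V) = H(U) + H(V) - H(U,V)
  = 0.9183 + 0.9950 - 1.9133
  = 0.0000 bits

No. I(U;V) = 0.0000 bits, which is ≤ 0.0 bits.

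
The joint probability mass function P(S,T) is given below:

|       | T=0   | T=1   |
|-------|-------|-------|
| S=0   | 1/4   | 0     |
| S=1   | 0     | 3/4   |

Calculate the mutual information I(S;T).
Marginal P(S) (row sums):
  P(S=0) = 1/4 + 0 = 1/4
  P(S=1) = 0 + 3/4 = 3/4
Marginal P(T) (column sums):
  P(T=0) = 1/4 + 0 = 1/4
  P(T=1) = 0 + 3/4 = 3/4

H(S) = -[(1/4)·log₂(1/4) + (3/4)·log₂(3/4)]
  = 0.5000 + 0.3113
  = 0.8113 bits
H(T) = -[(1/4)·log₂(1/4) + (3/4)·log₂(3/4)]
  = 0.5000 + 0.3113
  = 0.8113 bits
H(S,T) = -[(1/4)·log₂(1/4) + (3/4)·log₂(3/4)]
  = 0.5000 + 0.3113
  = 0.8113 bits

I(S;T) = H(S) + H(T) - H(S,T)
  = 0.8113 + 0.8113 - 0.8113
  = 0.8113 bits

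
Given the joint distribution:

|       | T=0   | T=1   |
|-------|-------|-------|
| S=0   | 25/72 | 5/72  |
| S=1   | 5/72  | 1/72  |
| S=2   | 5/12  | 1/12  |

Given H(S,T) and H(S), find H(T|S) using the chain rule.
From the chain rule: H(S,T) = H(S) + H(T|S)
Therefore: H(T|S) = H(S,T) - H(S)

H(S,T) = -[(25/72)·log₂(25/72) + (5/72)·log₂(5/72) + (5/72)·log₂(5/72) + (1/72)·log₂(1/72) + (5/12)·log₂(5/12) + (1/12)·log₂(1/12)]
  = 0.5299 + 0.2672 + 0.2672 + 0.0857 + 0.5263 + 0.2987
  = 1.9750 bits
Marginal P(S) (row sums):
  P(S=0) = 25/72 + 5/72 = 5/12
  P(S=1) = 5/72 + 1/72 = 1/12
  P(S=2) = 5/12 + 1/12 = 1/2
H(S) = -[(5/12)·log₂(5/12) + (1/12)·log₂(1/12) + (1/2)·log₂(1/2)]
  = 0.5263 + 0.2987 + 0.5000
  = 1.3250 bits

H(T|S) = 1.9750 - 1.3250 = 0.6500 bits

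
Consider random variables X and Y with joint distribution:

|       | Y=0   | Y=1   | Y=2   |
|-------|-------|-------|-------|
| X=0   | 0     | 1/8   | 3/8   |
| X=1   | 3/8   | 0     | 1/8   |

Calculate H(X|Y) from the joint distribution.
Marginal P(Y) (column sums):
  P(Y=0) = 0 + 3/8 = 3/8
  P(Y=1) = 1/8 + 0 = 1/8
  P(Y=2) = 3/8 + 1/8 = 1/2

H(X|Y) = -Σ P(X,Y)·log₂ P(X|Y), where P(X|Y) = P(X,Y) / P(Y)
  (cells with P(X,Y) = 0 contribute 0)
  (X=0,Y=1): P(X|Y) = (1/8)/(1/8) = 1;  -(1/8)·log₂(1) = 0.0000
  (X=0,Y=2): P(X|Y) = (3/8)/(1/2) = 3/4;  -(3/8)·log₂(3/4) = 0.1556
  (X=1,Y=0): P(X|Y) = (3/8)/(3/8) = 1;  -(3/8)·log₂(1) = 0.0000
  (X=1,Y=2): P(X|Y) = (1/8)/(1/2) = 1/4;  -(1/8)·log₂(1/4) = 0.2500
H(X|Y) = 0.0000 + 0.1556 + 0.0000 + 0.2500
  = 0.4056 bits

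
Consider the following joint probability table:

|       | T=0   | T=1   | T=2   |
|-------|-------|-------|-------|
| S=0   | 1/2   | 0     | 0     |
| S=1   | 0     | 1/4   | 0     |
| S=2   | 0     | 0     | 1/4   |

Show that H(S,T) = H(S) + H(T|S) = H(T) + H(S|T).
Marginal P(S) (row sums):
  P(S=0) = 1/2 + 0 + 0 = 1/2
  P(S=1) = 0 + 1/4 + 0 = 1/4
  P(S=2) = 0 + 0 + 1/4 = 1/4
Marginal P(T) (column sums):
  P(T=0) = 1/2 + 0 + 0 = 1/2
  P(T=1) = 0 + 1/4 + 0 = 1/4
  P(T=2) = 0 + 0 + 1/4 = 1/4

Decomposition 1: H(S) + H(T|S)
H(S) = -[(1/2)·log₂(1/2) + (1/4)·log₂(1/4) + (1/4)·log₂(1/4)]
  = 0.5000 + 0.5000 + 0.5000
  = 1.5000 bits
H(T|S) = -Σ P(S,T)·log₂ P(T|S), where P(T|S) = P(S,T) / P(S)
  (cells with P(S,T) = 0 contribute 0)
  (S=0,T=0): P(T|S) = (1/2)/(1/2) = 1;  -(1/2)·log₂(1) = 0.0000
  (S=1,T=1): P(T|S) = (1/4)/(1/4) = 1;  -(1/4)·log₂(1) = 0.0000
  (S=2,T=2): P(T|S) = (1/4)/(1/4) = 1;  -(1/4)·log₂(1) = 0.0000
H(T|S) = 0.0000 + 0.0000 + 0.0000
  = 0.0000 bits
H(S) + H(T|S) = 1.5000 + 0.0000 = 1.5000 bits

Decomposition 2: H(T) + H(S|T)
H(T) = -[(1/2)·log₂(1/2) + (1/4)·log₂(1/4) + (1/4)·log₂(1/4)]
  = 0.5000 + 0.5000 + 0.5000
  = 1.5000 bits
H(S|T) = -Σ P(S,T)·log₂ P(S|T), where P(S|T) = P(S,T) / P(T)
  (cells with P(S,T) = 0 contribute 0)
  (S=0,T=0): P(S|T) = (1/2)/(1/2) = 1;  -(1/2)·log₂(1) = 0.0000
  (S=1,T=1): P(S|T) = (1/4)/(1/4) = 1;  -(1/4)·log₂(1) = 0.0000
  (S=2,T=2): P(S|T) = (1/4)/(1/4) = 1;  -(1/4)·log₂(1) = 0.0000
H(S|T) = 0.0000 + 0.0000 + 0.0000
  = 0.0000 bits
H(T) + H(S|T) = 1.5000 + 0.0000 = 1.5000 bits

Direct computation of the joint entropy:
H(S,T) = -[(1/2)·log₂(1/2) + (1/4)·log₂(1/4) + (1/4)·log₂(1/4)]
  = 0.5000 + 0.5000 + 0.5000
  = 1.5000 bits

All three agree: H(S,T) = 1.5000 bits ✓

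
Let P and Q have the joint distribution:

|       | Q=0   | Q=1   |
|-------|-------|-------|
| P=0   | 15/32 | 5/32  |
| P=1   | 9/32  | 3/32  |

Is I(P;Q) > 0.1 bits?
Marginal P(P) (row sums):
  P(P=0) = 15/32 + 5/32 = 5/8
  P(P=1) = 9/32 + 3/32 = 3/8
Marginal P(Q) (column sums):
  P(Q=0) = 15/32 + 9/32 = 3/4
  P(Q=1) = 5/32 + 3/32 = 1/4

H(P) = -[(5/8)·log₂(5/8) + (3/8)·log₂(3/8)]
  = 0.4238 + 0.5306
  = 0.9544 bits
H(Q) = -[(3/4)·log₂(3/4) + (1/4)·log₂(1/4)]
  = 0.3113 + 0.5000
  = 0.8113 bits
H(P,Q) = -[(15/32)·log₂(15/32) + (5/32)·log₂(5/32) + (9/32)·log₂(9/32) + (3/32)·log₂(3/32)]
  = 0.5124 + 0.4184 + 0.5147 + 0.3202
  = 1.7657 bits

I(P;Q) = H(P) + H(Q) - H(P,Q)
  = 0.9544 + 0.8113 - 1.7657
  = 0.0000 bits

No. I(P;Q) = 0.0000 bits, which is ≤ 0.1 bits.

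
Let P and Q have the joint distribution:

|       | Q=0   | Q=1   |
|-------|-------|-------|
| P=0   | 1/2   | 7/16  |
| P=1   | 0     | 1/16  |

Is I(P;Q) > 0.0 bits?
Marginal P(P) (row sums):
  P(P=0) = 1/2 + 7/16 = 15/16
  P(P=1) = 0 + 1/16 = 1/16
Marginal P(Q) (column sums):
  P(Q=0) = 1/2 + 0 = 1/2
  P(Q=1) = 7/16 + 1/16 = 1/2

H(P) = -[(15/16)·log₂(15/16) + (1/16)·log₂(1/16)]
  = 0.0873 + 0.2500
  = 0.3373 bits
H(Q) = -[(1/2)·log₂(1/2) + (1/2)·log₂(1/2)]
  = 0.5000 + 0.5000
  = 1.0000 bits
H(P,Q) = -[(1/2)·log₂(1/2) + (7/16)·log₂(7/16) + (1/16)·log₂(1/16)]
  = 0.5000 + 0.5218 + 0.2500
  = 1.2718 bits

I(P;Q) = H(P) + H(Q) - H(P,Q)
  = 0.3373 + 1.0000 - 1.2718
  = 0.0655 bits

Yes. I(P;Q) = 0.0655 bits, which is > 0.0 bits.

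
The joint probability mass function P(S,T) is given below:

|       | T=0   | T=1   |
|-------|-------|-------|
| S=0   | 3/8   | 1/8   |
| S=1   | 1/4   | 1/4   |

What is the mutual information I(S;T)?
Marginal P(S) (row sums):
  P(S=0) = 3/8 + 1/8 = 1/2
  P(S=1) = 1/4 + 1/4 = 1/2
Marginal P(T) (column sums):
  P(T=0) = 3/8 + 1/4 = 5/8
  P(T=1) = 1/8 + 1/4 = 3/8

H(S) = -[(1/2)·log₂(1/2) + (1/2)·log₂(1/2)]
  = 0.5000 + 0.5000
  = 1.0000 bits
H(T) = -[(5/8)·log₂(5/8) + (3/8)·log₂(3/8)]
  = 0.4238 + 0.5306
  = 0.9544 bits
H(S,T) = -[(3/8)·log₂(3/8) + (1/8)·log₂(1/8) + (1/4)·log₂(1/4) + (1/4)·log₂(1/4)]
  = 0.5306 + 0.3750 + 0.5000 + 0.5000
  = 1.9056 bits

I(S;T) = H(S) + H(T) - H(S,T)
  = 1.0000 + 0.9544 - 1.9056
  = 0.0488 bits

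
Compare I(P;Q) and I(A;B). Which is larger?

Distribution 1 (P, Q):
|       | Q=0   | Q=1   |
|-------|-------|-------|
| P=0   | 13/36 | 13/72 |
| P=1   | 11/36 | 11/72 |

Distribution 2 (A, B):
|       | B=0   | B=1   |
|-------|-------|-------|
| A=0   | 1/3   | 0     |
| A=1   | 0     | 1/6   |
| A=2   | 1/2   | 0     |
Distribution 1 (P, Q):
Marginal P(P) (row sums):
  P(P=0) = 13/36 + 13/72 = 13/24
  P(P=1) = 11/36 + 11/72 = 11/24
Marginal P(Q) (column sums):
  P(Q=0) = 13/36 + 11/36 = 2/3
  P(Q=1) = 13/72 + 11/72 = 1/3

H(P) = -[(13/24)·log₂(13/24) + (11/24)·log₂(11/24)]
  = 0.4791 + 0.5159
  = 0.9950 bits
H(Q) = -[(2/3)·log₂(2/3) + (1/3)·log₂(1/3)]
  = 0.3900 + 0.5283
  = 0.9183 bits
H(P,Q) = -[(13/36)·log₂(13/36) + (13/72)·log₂(13/72) + (11/36)·log₂(11/36) + (11/72)·log₂(11/72)]
  = 0.5306 + 0.4459 + 0.5227 + 0.4141
  = 1.9133 bits

I(P;Q) = H(P) + H(Q) - H(P,Q)
  = 0.9950 + 0.9183 - 1.9133
  = 0.0000 bits

Distribution 2 (A, B):
Marginal P(A) (row sums):
  P(A=0) = 1/3 + 0 = 1/3
  P(A=1) = 0 + 1/6 = 1/6
  P(A=2) = 1/2 + 0 = 1/2
Marginal P(B) (column sums):
  P(B=0) = 1/3 + 0 + 1/2 = 5/6
  P(B=1) = 0 + 1/6 + 0 = 1/6

H(A) = -[(1/3)·log₂(1/3) + (1/6)·log₂(1/6) + (1/2)·log₂(1/2)]
  = 0.5283 + 0.4308 + 0.5000
  = 1.4591 bits
H(B) = -[(5/6)·log₂(5/6) + (1/6)·log₂(1/6)]
  = 0.2192 + 0.4308
  = 0.6500 bits
H(A,B) = -[(1/3)·log₂(1/3) + (1/6)·log₂(1/6) + (1/2)·log₂(1/2)]
  = 0.5283 + 0.4308 + 0.5000
  = 1.4591 bits

I(A;B) = H(A) + H(B) - H(A,B)
  = 1.4591 + 0.6500 - 1.4591
  = 0.6500 bits

I(A;B) = 0.6500 bits > I(P;Q) = 0.0000 bits, so (A, B) has the higher mutual information (stronger dependence).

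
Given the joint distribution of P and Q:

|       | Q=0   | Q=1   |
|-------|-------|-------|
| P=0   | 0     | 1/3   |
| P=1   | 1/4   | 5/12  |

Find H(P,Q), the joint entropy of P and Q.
H(P,Q) = -Σ P(P,Q) log₂ P(P,Q), summed over the non-zero cells:
H(P,Q) = -[(1/3)·log₂(1/3) + (1/4)·log₂(1/4) + (5/12)·log₂(5/12)]
  = 0.5283 + 0.5000 + 0.5263
  = 1.5546 bits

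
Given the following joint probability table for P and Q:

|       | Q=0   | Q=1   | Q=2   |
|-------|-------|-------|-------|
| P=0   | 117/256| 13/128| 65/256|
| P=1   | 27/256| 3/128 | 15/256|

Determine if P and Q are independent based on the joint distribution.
Marginal P(P) (row sums):
  P(P=0) = 117/256 + 13/128 + 65/256 = 13/16
  P(P=1) = 27/256 + 3/128 + 15/256 = 3/16
Marginal P(Q) (column sums):
  P(Q=0) = 117/256 + 27/256 = 9/16
  P(Q=1) = 13/128 + 3/128 = 1/8
  P(Q=2) = 65/256 + 15/256 = 5/16

P and Q are independent iff P(P=i,Q=j) = P(P=i)·P(Q=j) for every cell.
  P(P=0)·P(Q=0) = 13/16 × 9/16 = 117/256 = P(P=0,Q=0) ✓
  P(P=0)·P(Q=1) = 13/16 × 1/8 = 13/128 = P(P=0,Q=1) ✓
  P(P=0)·P(Q=2) = 13/16 × 5/16 = 65/256 = P(P=0,Q=2) ✓
  P(P=1)·P(Q=0) = 3/16 × 9/16 = 27/256 = P(P=1,Q=0) ✓
  P(P=1)·P(Q=1) = 3/16 × 1/8 = 3/128 = P(P=1,Q=1) ✓
  P(P=1)·P(Q=2) = 3/16 × 5/16 = 15/256 = P(P=1,Q=2) ✓

Yes, P and Q are independent: every cell factors, so I(P;Q) = 0 bits.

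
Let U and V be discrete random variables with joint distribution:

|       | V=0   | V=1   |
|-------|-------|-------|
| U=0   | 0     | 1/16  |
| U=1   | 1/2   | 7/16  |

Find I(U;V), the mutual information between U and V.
Marginal P(U) (row sums):
  P(U=0) = 0 + 1/16 = 1/16
  P(U=1) = 1/2 + 7/16 = 15/16
Marginal P(V) (column sums):
  P(V=0) = 0 + 1/2 = 1/2
  P(V=1) = 1/16 + 7/16 = 1/2

H(U) = -[(1/16)·log₂(1/16) + (15/16)·log₂(15/16)]
  = 0.2500 + 0.0873
  = 0.3373 bits
H(V) = -[(1/2)·log₂(1/2) + (1/2)·log₂(1/2)]
  = 0.5000 + 0.5000
  = 1.0000 bits
H(U,V) = -[(1/16)·log₂(1/16) + (1/2)·log₂(1/2) + (7/16)·log₂(7/16)]
  = 0.2500 + 0.5000 + 0.5218
  = 1.2718 bits

I(U;V) = H(U) + H(V) - H(U,V)
  = 0.3373 + 1.0000 - 1.2718
  = 0.0655 bits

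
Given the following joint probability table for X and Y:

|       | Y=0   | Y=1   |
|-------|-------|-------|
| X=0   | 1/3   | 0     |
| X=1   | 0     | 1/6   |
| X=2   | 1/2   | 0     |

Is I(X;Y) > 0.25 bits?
Marginal P(X) (row sums):
  P(X=0) = 1/3 + 0 = 1/3
  P(X=1) = 0 + 1/6 = 1/6
  P(X=2) = 1/2 + 0 = 1/2
Marginal P(Y) (column sums):
  P(Y=0) = 1/3 + 0 + 1/2 = 5/6
  P(Y=1) = 0 + 1/6 + 0 = 1/6

H(X) = -[(1/3)·log₂(1/3) + (1/6)·log₂(1/6) + (1/2)·log₂(1/2)]
  = 0.5283 + 0.4308 + 0.5000
  = 1.4591 bits
H(Y) = -[(5/6)·log₂(5/6) + (1/6)·log₂(1/6)]
  = 0.2192 + 0.4308
  = 0.6500 bits
H(X,Y) = -[(1/3)·log₂(1/3) + (1/6)·log₂(1/6) + (1/2)·log₂(1/2)]
  = 0.5283 + 0.4308 + 0.5000
  = 1.4591 bits

I(X;Y) = H(X) + H(Y) - H(X,Y)
  = 1.4591 + 0.6500 - 1.4591
  = 0.6500 bits

Yes. I(X;Y) = 0.6500 bits, which is > 0.25 bits.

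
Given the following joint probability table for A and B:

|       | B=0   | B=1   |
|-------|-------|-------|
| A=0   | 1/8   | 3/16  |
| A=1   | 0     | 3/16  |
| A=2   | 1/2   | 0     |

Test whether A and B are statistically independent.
Marginal P(A) (row sums):
  P(A=0) = 1/8 + 3/16 = 5/16
  P(A=1) = 0 + 3/16 = 3/16
  P(A=2) = 1/2 + 0 = 1/2
Marginal P(B) (column sums):
  P(B=0) = 1/8 + 0 + 1/2 = 5/8
  P(B=1) = 3/16 + 3/16 + 0 = 3/8

A and B are independent iff P(A=i,B=j) = P(A=i)·P(B=j) for every cell.
  P(A=0)·P(B=0) = 5/16 × 5/8 = 25/128, but P(A=0,B=0) = 1/8 ✗

No, A and B are not independent. Quantitatively, I(A;B) > 0:

H(A) = -[(5/16)·log₂(5/16) + (3/16)·log₂(3/16) + (1/2)·log₂(1/2)]
  = 0.5244 + 0.4528 + 0.5000
  = 1.4772 bits
H(B) = -[(5/8)·log₂(5/8) + (3/8)·log₂(3/8)]
  = 0.4238 + 0.5306
  = 0.9544 bits
H(A,B) = -[(1/8)·log₂(1/8) + (3/16)·log₂(3/16) + (3/16)·log₂(3/16) + (1/2)·log₂(1/2)]
  = 0.3750 + 0.4528 + 0.4528 + 0.5000
  = 1.7806 bits
I(A;B) = H(A) + H(B) - H(A,B) = 1.4772 + 0.9544 - 1.7806 = 0.6510 bits > 0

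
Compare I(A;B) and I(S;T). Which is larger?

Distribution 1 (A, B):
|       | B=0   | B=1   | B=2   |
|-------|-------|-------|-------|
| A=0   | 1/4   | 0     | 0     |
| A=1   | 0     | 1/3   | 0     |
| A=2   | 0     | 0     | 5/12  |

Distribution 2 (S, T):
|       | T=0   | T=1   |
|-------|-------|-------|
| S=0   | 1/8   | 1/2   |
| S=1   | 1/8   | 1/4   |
Distribution 1 (A, B):
Marginal P(A) (row sums):
  P(A=0) = 1/4 + 0 + 0 = 1/4
  P(A=1) = 0 + 1/3 + 0 = 1/3
  P(A=2) = 0 + 0 + 5/12 = 5/12
Marginal P(B) (column sums):
  P(B=0) = 1/4 + 0 + 0 = 1/4
  P(B=1) = 0 + 1/3 + 0 = 1/3
  P(B=2) = 0 + 0 + 5/12 = 5/12

H(A) = -[(1/4)·log₂(1/4) + (1/3)·log₂(1/3) + (5/12)·log₂(5/12)]
  = 0.5000 + 0.5283 + 0.5263
  = 1.5546 bits
H(B) = -[(1/4)·log₂(1/4) + (1/3)·log₂(1/3) + (5/12)·log₂(5/12)]
  = 0.5000 + 0.5283 + 0.5263
  = 1.5546 bits
H(A,B) = -[(1/4)·log₂(1/4) + (1/3)·log₂(1/3) + (5/12)·log₂(5/12)]
  = 0.5000 + 0.5283 + 0.5263
  = 1.5546 bits

I(A;B) = H(A) + H(B) - H(A,B)
  = 1.5546 + 1.5546 - 1.5546
  = 1.5546 bits

Distribution 2 (S, T):
Marginal P(S) (row sums):
  P(S=0) = 1/8 + 1/2 = 5/8
  P(S=1) = 1/8 + 1/4 = 3/8
Marginal P(T) (column sums):
  P(T=0) = 1/8 + 1/8 = 1/4
  P(T=1) = 1/2 + 1/4 = 3/4

H(S) = -[(5/8)·log₂(5/8) + (3/8)·log₂(3/8)]
  = 0.4238 + 0.5306
  = 0.9544 bits
H(T) = -[(1/4)·log₂(1/4) + (3/4)·log₂(3/4)]
  = 0.5000 + 0.3113
  = 0.8113 bits
H(S,T) = -[(1/8)·log₂(1/8) + (1/2)·log₂(1/2) + (1/8)·log₂(1/8) + (1/4)·log₂(1/4)]
  = 0.3750 + 0.5000 + 0.3750 + 0.5000
  = 1.7500 bits

I(S;T) = H(S) + H(T) - H(S,T)
  = 0.9544 + 0.8113 - 1.7500
  = 0.0157 bits

I(A;B) = 1.5546 bits > I(S;T) = 0.0157 bits, so (A, B) has the higher mutual information (stronger dependence).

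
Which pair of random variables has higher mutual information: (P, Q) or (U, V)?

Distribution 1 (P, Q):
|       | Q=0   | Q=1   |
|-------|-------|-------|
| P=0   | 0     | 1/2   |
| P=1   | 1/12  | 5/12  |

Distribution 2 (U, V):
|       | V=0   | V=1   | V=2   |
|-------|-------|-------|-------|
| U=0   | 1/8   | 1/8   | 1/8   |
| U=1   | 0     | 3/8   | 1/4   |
Distribution 1 (P, Q):
Marginal P(P) (row sums):
  P(P=0) = 0 + 1/2 = 1/2
  P(P=1) = 1/12 + 5/12 = 1/2
Marginal P(Q) (column sums):
  P(Q=0) = 0 + 1/12 = 1/12
  P(Q=1) = 1/2 + 5/12 = 11/12

H(P) = -[(1/2)·log₂(1/2) + (1/2)·log₂(1/2)]
  = 0.5000 + 0.5000
  = 1.0000 bits
H(Q) = -[(1/12)·log₂(1/12) + (11/12)·log₂(11/12)]
  = 0.2987 + 0.1151
  = 0.4138 bits
H(P,Q) = -[(1/2)·log₂(1/2) + (1/12)·log₂(1/12) + (5/12)·log₂(5/12)]
  = 0.5000 + 0.2987 + 0.5263
  = 1.3250 bits

I(P;Q) = H(P) + H(Q) - H(P,Q)
  = 1.0000 + 0.4138 - 1.3250
  = 0.0888 bits

Distribution 2 (U, V):
Marginal P(U) (row sums):
  P(U=0) = 1/8 + 1/8 + 1/8 = 3/8
  P(U=1) = 0 + 3/8 + 1/4 = 5/8
Marginal P(V) (column sums):
  P(V=0) = 1/8 + 0 = 1/8
  P(V=1) = 1/8 + 3/8 = 1/2
  P(V=2) = 1/8 + 1/4 = 3/8

H(U) = -[(3/8)·log₂(3/8) + (5/8)·log₂(5/8)]
  = 0.5306 + 0.4238
  = 0.9544 bits
H(V) = -[(1/8)·log₂(1/8) + (1/2)·log₂(1/2) + (3/8)·log₂(3/8)]
  = 0.3750 + 0.5000 + 0.5306
  = 1.4056 bits
H(U,V) = -[(1/8)·log₂(1/8) + (1/8)·log₂(1/8) + (1/8)·log₂(1/8) + (3/8)·log₂(3/8) + (1/4)·log₂(1/4)]
  = 0.3750 + 0.3750 + 0.3750 + 0.5306 + 0.5000
  = 2.1556 bits

I(U;V) = H(U) + H(V) - H(U,V)
  = 0.9544 + 1.4056 - 2.1556
  = 0.2044 bits

I(U;V) = 0.2044 bits > I(P;Q) = 0.0888 bits, so (U, V) has the higher mutual information (stronger dependence).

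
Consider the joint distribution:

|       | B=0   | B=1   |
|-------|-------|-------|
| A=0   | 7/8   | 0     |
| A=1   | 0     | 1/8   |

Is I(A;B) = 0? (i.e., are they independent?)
Marginal P(A) (row sums):
  P(A=0) = 7/8 + 0 = 7/8
  P(A=1) = 0 + 1/8 = 1/8
Marginal P(B) (column sums):
  P(B=0) = 7/8 + 0 = 7/8
  P(B=1) = 0 + 1/8 = 1/8

A and B are independent iff P(A=i,B=j) = P(A=i)·P(B=j) for every cell.
  P(A=0)·P(B=0) = 7/8 × 7/8 = 49/64, but P(A=0,B=0) = 7/8 ✗

No, A and B are not independent. Quantitatively, I(A;B) > 0:

H(A) = -[(7/8)·log₂(7/8) + (1/8)·log₂(1/8)]
  = 0.1686 + 0.3750
  = 0.5436 bits
H(B) = -[(7/8)·log₂(7/8) + (1/8)·log₂(1/8)]
  = 0.1686 + 0.3750
  = 0.5436 bits
H(A,B) = -[(7/8)·log₂(7/8) + (1/8)·log₂(1/8)]
  = 0.1686 + 0.3750
  = 0.5436 bits
I(A;B) = H(A) + H(B) - H(A,B) = 0.5436 + 0.5436 - 0.5436 = 0.5436 bits > 0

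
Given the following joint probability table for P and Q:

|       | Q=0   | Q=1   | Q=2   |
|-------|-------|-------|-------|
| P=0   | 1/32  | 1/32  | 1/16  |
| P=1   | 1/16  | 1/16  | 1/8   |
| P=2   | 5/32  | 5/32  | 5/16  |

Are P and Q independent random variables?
Marginal P(P) (row sums):
  P(P=0) = 1/32 + 1/32 + 1/16 = 1/8
  P(P=1) = 1/16 + 1/16 + 1/8 = 1/4
  P(P=2) = 5/32 + 5/32 + 5/16 = 5/8
Marginal P(Q) (column sums):
  P(Q=0) = 1/32 + 1/16 + 5/32 = 1/4
  P(Q=1) = 1/32 + 1/16 + 5/32 = 1/4
  P(Q=2) = 1/16 + 1/8 + 5/16 = 1/2

P and Q are independent iff P(P=i,Q=j) = P(P=i)·P(Q=j) for every cell.
  P(P=0)·P(Q=0) = 1/8 × 1/4 = 1/32 = P(P=0,Q=0) ✓
  P(P=0)·P(Q=1) = 1/8 × 1/4 = 1/32 = P(P=0,Q=1) ✓
  P(P=0)·P(Q=2) = 1/8 × 1/2 = 1/16 = P(P=0,Q=2) ✓
  P(P=1)·P(Q=0) = 1/4 × 1/4 = 1/16 = P(P=1,Q=0) ✓
  P(P=1)·P(Q=1) = 1/4 × 1/4 = 1/16 = P(P=1,Q=1) ✓
  P(P=1)·P(Q=2) = 1/4 × 1/2 = 1/8 = P(P=1,Q=2) ✓
  P(P=2)·P(Q=0) = 5/8 × 1/4 = 5/32 = P(P=2,Q=0) ✓
  P(P=2)·P(Q=1) = 5/8 × 1/4 = 5/32 = P(P=2,Q=1) ✓
  P(P=2)·P(Q=2) = 5/8 × 1/2 = 5/16 = P(P=2,Q=2) ✓

Yes, P and Q are independent: every cell factors, so I(P;Q) = 0 bits.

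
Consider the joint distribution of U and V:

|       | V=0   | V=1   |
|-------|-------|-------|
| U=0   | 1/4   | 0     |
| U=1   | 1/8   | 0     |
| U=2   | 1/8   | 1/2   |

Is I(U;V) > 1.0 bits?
Marginal P(U) (row sums):
  P(U=0) = 1/4 + 0 = 1/4
  P(U=1) = 1/8 + 0 = 1/8
  P(U=2) = 1/8 + 1/2 = 5/8
Marginal P(V) (column sums):
  P(V=0) = 1/4 + 1/8 + 1/8 = 1/2
  P(V=1) = 0 + 0 + 1/2 = 1/2

H(U) = -[(1/4)·log₂(1/4) + (1/8)·log₂(1/8) + (5/8)·log₂(5/8)]
  = 0.5000 + 0.3750 + 0.4238
  = 1.2988 bits
H(V) = -[(1/2)·log₂(1/2) + (1/2)·log₂(1/2)]
  = 0.5000 + 0.5000
  = 1.0000 bits
H(U,V) = -[(1/4)·log₂(1/4) + (1/8)·log₂(1/8) + (1/8)·log₂(1/8) + (1/2)·log₂(1/2)]
  = 0.5000 + 0.3750 + 0.3750 + 0.5000
  = 1.7500 bits

I(U;V) = H(U) + H(V) - H(U,V)
  = 1.2988 + 1.0000 - 1.7500
  = 0.5488 bits

No. I(U;V) = 0.5488 bits, which is ≤ 1.0 bits.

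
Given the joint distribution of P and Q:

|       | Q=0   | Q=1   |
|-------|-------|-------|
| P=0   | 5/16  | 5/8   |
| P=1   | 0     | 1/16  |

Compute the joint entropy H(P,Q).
H(P,Q) = -Σ P(P,Q) log₂ P(P,Q), summed over the non-zero cells:
H(P,Q) = -[(5/16)·log₂(5/16) + (5/8)·log₂(5/8) + (1/16)·log₂(1/16)]
  = 0.5244 + 0.4238 + 0.2500
  = 1.1982 bits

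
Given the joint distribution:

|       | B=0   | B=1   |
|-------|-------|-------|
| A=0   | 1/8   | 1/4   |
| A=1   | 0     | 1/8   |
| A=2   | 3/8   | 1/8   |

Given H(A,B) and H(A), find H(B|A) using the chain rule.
From the chain rule: H(A,B) = H(A) + H(B|A)
Therefore: H(B|A) = H(A,B) - H(A)

H(A,B) = -[(1/8)·log₂(1/8) + (1/4)·log₂(1/4) + (1/8)·log₂(1/8) + (3/8)·log₂(3/8) + (1/8)·log₂(1/8)]
  = 0.3750 + 0.5000 + 0.3750 + 0.5306 + 0.3750
  = 2.1556 bits
Marginal P(A) (row sums):
  P(A=0) = 1/8 + 1/4 = 3/8
  P(A=1) = 0 + 1/8 = 1/8
  P(A=2) = 3/8 + 1/8 = 1/2
H(A) = -[(3/8)·log₂(3/8) + (1/8)·log₂(1/8) + (1/2)·log₂(1/2)]
  = 0.5306 + 0.3750 + 0.5000
  = 1.4056 bits

H(B|A) = 2.1556 - 1.4056 = 0.7500 bits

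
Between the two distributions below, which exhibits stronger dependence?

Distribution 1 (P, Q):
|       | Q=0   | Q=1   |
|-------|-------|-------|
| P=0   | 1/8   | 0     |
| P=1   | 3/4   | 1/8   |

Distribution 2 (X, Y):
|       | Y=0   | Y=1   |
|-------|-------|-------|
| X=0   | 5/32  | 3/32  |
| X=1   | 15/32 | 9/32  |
Distribution 1 (P, Q):
Marginal P(P) (row sums):
  P(P=0) = 1/8 + 0 = 1/8
  P(P=1) = 3/4 + 1/8 = 7/8
Marginal P(Q) (column sums):
  P(Q=0) = 1/8 + 3/4 = 7/8
  P(Q=1) = 0 + 1/8 = 1/8

H(P) = -[(1/8)·log₂(1/8) + (7/8)·log₂(7/8)]
  = 0.3750 + 0.1686
  = 0.5436 bits
H(Q) = -[(7/8)·log₂(7/8) + (1/8)·log₂(1/8)]
  = 0.1686 + 0.3750
  = 0.5436 bits
H(P,Q) = -[(1/8)·log₂(1/8) + (3/4)·log₂(3/4) + (1/8)·log₂(1/8)]
  = 0.3750 + 0.3113 + 0.3750
  = 1.0613 bits

I(P;Q) = H(P) + H(Q) - H(P,Q)
  = 0.5436 + 0.5436 - 1.0613
  = 0.0259 bits

Distribution 2 (X, Y):
Marginal P(X) (row sums):
  P(X=0) = 5/32 + 3/32 = 1/4
  P(X=1) = 15/32 + 9/32 = 3/4
Marginal P(Y) (column sums):
  P(Y=0) = 5/32 + 15/32 = 5/8
  P(Y=1) = 3/32 + 9/32 = 3/8

H(X) = -[(1/4)·log₂(1/4) + (3/4)·log₂(3/4)]
  = 0.5000 + 0.3113
  = 0.8113 bits
H(Y) = -[(5/8)·log₂(5/8) + (3/8)·log₂(3/8)]
  = 0.4238 + 0.5306
  = 0.9544 bits
H(X,Y) = -[(5/32)·log₂(5/32) + (3/32)·log₂(3/32) + (15/32)·log₂(15/32) + (9/32)·log₂(9/32)]
  = 0.4184 + 0.3202 + 0.5124 + 0.5147
  = 1.7657 bits

I(X;Y) = H(X) + H(Y) - H(X,Y)
  = 0.8113 + 0.9544 - 1.7657
  = 0.0000 bits

I(P;Q) = 0.0259 bits > I(X;Y) = 0.0000 bits, so (P, Q) has the higher mutual information (stronger dependence).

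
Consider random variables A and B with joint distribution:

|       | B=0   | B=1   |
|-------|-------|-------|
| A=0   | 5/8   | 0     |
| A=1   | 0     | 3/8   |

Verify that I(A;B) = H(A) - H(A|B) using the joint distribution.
Left side, from I(A;B) = H(A) + H(B) - H(A,B):
Marginal P(A) (row sums):
  P(A=0) = 5/8 + 0 = 5/8
  P(A=1) = 0 + 3/8 = 3/8
Marginal P(B) (column sums):
  P(B=0) = 5/8 + 0 = 5/8
  P(B=1) = 0 + 3/8 = 3/8

H(A) = -[(5/8)·log₂(5/8) + (3/8)·log₂(3/8)]
  = 0.4238 + 0.5306
  = 0.9544 bits
H(B) = -[(5/8)·log₂(5/8) + (3/8)·log₂(3/8)]
  = 0.4238 + 0.5306
  = 0.9544 bits
H(A,B) = -[(5/8)·log₂(5/8) + (3/8)·log₂(3/8)]
  = 0.4238 + 0.5306
  = 0.9544 bits

I(A;B) = H(A) + H(B) - H(A,B)
  = 0.9544 + 0.9544 - 0.9544
  = 0.9544 bits

Right side, with H(A|B) computed directly from the conditional probabilities:
H(A|B) = -Σ P(A,B)·log₂ P(A|B), where P(A|B) = P(A,B) / P(B)
  (cells with P(A,B) = 0 contribute 0)
  (A=0,B=0): P(A|B) = (5/8)/(5/8) = 1;  -(5/8)·log₂(1) = 0.0000
  (A=1,B=1): P(A|B) = (3/8)/(3/8) = 1;  -(3/8)·log₂(1) = 0.0000
H(A|B) = 0.0000 + 0.0000
  = 0.0000 bits
H(A) - H(A|B) = 0.9544 - 0.0000 = 0.9544 bits

Both sides equal 0.9544 bits, so I(A;B) = H(A) - H(A|B) ✓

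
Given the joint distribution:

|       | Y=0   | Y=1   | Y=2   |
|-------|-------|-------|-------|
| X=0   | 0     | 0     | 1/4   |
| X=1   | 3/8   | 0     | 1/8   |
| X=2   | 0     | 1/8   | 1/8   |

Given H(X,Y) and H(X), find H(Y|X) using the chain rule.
From the chain rule: H(X,Y) = H(X) + H(Y|X)
Therefore: H(Y|X) = H(X,Y) - H(X)

H(X,Y) = -[(1/4)·log₂(1/4) + (3/8)·log₂(3/8) + (1/8)·log₂(1/8) + (1/8)·log₂(1/8) + (1/8)·log₂(1/8)]
  = 0.5000 + 0.5306 + 0.3750 + 0.3750 + 0.3750
  = 2.1556 bits
Marginal P(X) (row sums):
  P(X=0) = 0 + 0 + 1/4 = 1/4
  P(X=1) = 3/8 + 0 + 1/8 = 1/2
  P(X=2) = 0 + 1/8 + 1/8 = 1/4
H(X) = -[(1/4)·log₂(1/4) + (1/2)·log₂(1/2) + (1/4)·log₂(1/4)]
  = 0.5000 + 0.5000 + 0.5000
  = 1.5000 bits

H(Y|X) = 2.1556 - 1.5000 = 0.6556 bits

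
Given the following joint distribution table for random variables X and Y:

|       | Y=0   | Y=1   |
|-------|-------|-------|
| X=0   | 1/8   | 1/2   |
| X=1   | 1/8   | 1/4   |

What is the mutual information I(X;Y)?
Marginal P(X) (row sums):
  P(X=0) = 1/8 + 1/2 = 5/8
  P(X=1) = 1/8 + 1/4 = 3/8
Marginal P(Y) (column sums):
  P(Y=0) = 1/8 + 1/8 = 1/4
  P(Y=1) = 1/2 + 1/4 = 3/4

H(X) = -[(5/8)·log₂(5/8) + (3/8)·log₂(3/8)]
  = 0.4238 + 0.5306
  = 0.9544 bits
H(Y) = -[(1/4)·log₂(1/4) + (3/4)·log₂(3/4)]
  = 0.5000 + 0.3113
  = 0.8113 bits
H(X,Y) = -[(1/8)·log₂(1/8) + (1/2)·log₂(1/2) + (1/8)·log₂(1/8) + (1/4)·log₂(1/4)]
  = 0.3750 + 0.5000 + 0.3750 + 0.5000
  = 1.7500 bits

I(X;Y) = H(X) + H(Y) - H(X,Y)
  = 0.9544 + 0.8113 - 1.7500
  = 0.0157 bits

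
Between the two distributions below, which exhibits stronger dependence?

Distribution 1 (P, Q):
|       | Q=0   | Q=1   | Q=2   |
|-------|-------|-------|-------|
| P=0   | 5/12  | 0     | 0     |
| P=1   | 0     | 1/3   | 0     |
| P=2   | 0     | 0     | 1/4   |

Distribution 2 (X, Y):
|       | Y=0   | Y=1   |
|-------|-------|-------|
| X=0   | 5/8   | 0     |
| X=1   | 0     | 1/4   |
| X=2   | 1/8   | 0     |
Distribution 1 (P, Q):
Marginal P(P) (row sums):
  P(P=0) = 5/12 + 0 + 0 = 5/12
  P(P=1) = 0 + 1/3 + 0 = 1/3
  P(P=2) = 0 + 0 + 1/4 = 1/4
Marginal P(Q) (column sums):
  P(Q=0) = 5/12 + 0 + 0 = 5/12
  P(Q=1) = 0 + 1/3 + 0 = 1/3
  P(Q=2) = 0 + 0 + 1/4 = 1/4

H(P) = -[(5/12)·log₂(5/12) + (1/3)·log₂(1/3) + (1/4)·log₂(1/4)]
  = 0.5263 + 0.5283 + 0.5000
  = 1.5546 bits
H(Q) = -[(5/12)·log₂(5/12) + (1/3)·log₂(1/3) + (1/4)·log₂(1/4)]
  = 0.5263 + 0.5283 + 0.5000
  = 1.5546 bits
H(P,Q) = -[(5/12)·log₂(5/12) + (1/3)·log₂(1/3) + (1/4)·log₂(1/4)]
  = 0.5263 + 0.5283 + 0.5000
  = 1.5546 bits

I(P;Q) = H(P) + H(Q) - H(P,Q)
  = 1.5546 + 1.5546 - 1.5546
  = 1.5546 bits

Distribution 2 (X, Y):
Marginal P(X) (row sums):
  P(X=0) = 5/8 + 0 = 5/8
  P(X=1) = 0 + 1/4 = 1/4
  P(X=2) = 1/8 + 0 = 1/8
Marginal P(Y) (column sums):
  P(Y=0) = 5/8 + 0 + 1/8 = 3/4
  P(Y=1) = 0 + 1/4 + 0 = 1/4

H(X) = -[(5/8)·log₂(5/8) + (1/4)·log₂(1/4) + (1/8)·log₂(1/8)]
  = 0.4238 + 0.5000 + 0.3750
  = 1.2988 bits
H(Y) = -[(3/4)·log₂(3/4) + (1/4)·log₂(1/4)]
  = 0.3113 + 0.5000
  = 0.8113 bits
H(X,Y) = -[(5/8)·log₂(5/8) + (1/4)·log₂(1/4) + (1/8)·log₂(1/8)]
  = 0.4238 + 0.5000 + 0.3750
  = 1.2988 bits

I(X;Y) = H(X) + H(Y) - H(X,Y)
  = 1.2988 + 0.8113 - 1.2988
  = 0.8113 bits

I(P;Q) = 1.5546 bits > I(X;Y) = 0.8113 bits, so (P, Q) has the higher mutual information (stronger dependence).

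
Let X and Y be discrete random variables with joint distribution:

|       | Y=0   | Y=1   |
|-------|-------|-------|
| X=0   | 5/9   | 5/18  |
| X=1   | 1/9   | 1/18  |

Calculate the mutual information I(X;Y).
Marginal P(X) (row sums):
  P(X=0) = 5/9 + 5/18 = 5/6
  P(X=1) = 1/9 + 1/18 = 1/6
Marginal P(Y) (column sums):
  P(Y=0) = 5/9 + 1/9 = 2/3
  P(Y=1) = 5/18 + 1/18 = 1/3

H(X) = -[(5/6)·log₂(5/6) + (1/6)·log₂(1/6)]
  = 0.2192 + 0.4308
  = 0.6500 bits
H(Y) = -[(2/3)·log₂(2/3) + (1/3)·log₂(1/3)]
  = 0.3900 + 0.5283
  = 0.9183 bits
H(X,Y) = -[(5/9)·log₂(5/9) + (5/18)·log₂(5/18) + (1/9)·log₂(1/9) + (1/18)·log₂(1/18)]
  = 0.4711 + 0.5133 + 0.3522 + 0.2317
  = 1.5683 bits

I(X;Y) = H(X) + H(Y) - H(X,Y)
  = 0.6500 + 0.9183 - 1.5683
  = 0.0000 bits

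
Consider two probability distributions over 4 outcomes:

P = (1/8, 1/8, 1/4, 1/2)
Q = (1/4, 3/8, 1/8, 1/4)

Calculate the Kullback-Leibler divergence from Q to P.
D(P||Q) = Σ P(i) log₂(P(i)/Q(i))
  i=0: (1/8) × log₂((1/8)/(1/4)) = (1/8) × log₂(1/2) = -0.1250
  i=1: (1/8) × log₂((1/8)/(3/8)) = (1/8) × log₂(1/3) = -0.1981
  i=2: (1/4) × log₂((1/4)/(1/8)) = (1/4) × log₂(2) = 0.2500
  i=3: (1/2) × log₂((1/2)/(1/4)) = (1/2) × log₂(2) = 0.5000
D(P||Q) = -0.1250 - 0.1981 + 0.2500 + 0.5000
  = 0.4269 bits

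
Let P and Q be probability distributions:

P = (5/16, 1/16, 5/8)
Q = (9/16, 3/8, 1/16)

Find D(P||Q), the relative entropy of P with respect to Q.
D(P||Q) = Σ P(i) log₂(P(i)/Q(i))
  i=0: (5/16) × log₂((5/16)/(9/16)) = (5/16) × log₂(5/9) = -0.2650
  i=1: (1/16) × log₂((1/16)/(3/8)) = (1/16) × log₂(1/6) = -0.1616
  i=2: (5/8) × log₂((5/8)/(1/16)) = (5/8) × log₂(10) = 2.0762
D(P||Q) = -0.2650 - 0.1616 + 2.0762
  = 1.6496 bits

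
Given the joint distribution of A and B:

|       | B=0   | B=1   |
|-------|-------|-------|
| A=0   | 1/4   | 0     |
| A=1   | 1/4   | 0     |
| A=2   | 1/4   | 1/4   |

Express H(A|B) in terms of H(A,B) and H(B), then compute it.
H(A|B) = H(A,B) - H(B)

Marginal P(B) (column sums):
  P(B=0) = 1/4 + 1/4 + 1/4 = 3/4
  P(B=1) = 0 + 0 + 1/4 = 1/4

H(A,B) = -[(1/4)·log₂(1/4) + (1/4)·log₂(1/4) + (1/4)·log₂(1/4) + (1/4)·log₂(1/4)]
  = 0.5000 + 0.5000 + 0.5000 + 0.5000
  = 2.0000 bits
H(B) = -[(3/4)·log₂(3/4) + (1/4)·log₂(1/4)]
  = 0.3113 + 0.5000
  = 0.8113 bits

H(A|B) = 2.0000 - 0.8113 = 1.1887 bits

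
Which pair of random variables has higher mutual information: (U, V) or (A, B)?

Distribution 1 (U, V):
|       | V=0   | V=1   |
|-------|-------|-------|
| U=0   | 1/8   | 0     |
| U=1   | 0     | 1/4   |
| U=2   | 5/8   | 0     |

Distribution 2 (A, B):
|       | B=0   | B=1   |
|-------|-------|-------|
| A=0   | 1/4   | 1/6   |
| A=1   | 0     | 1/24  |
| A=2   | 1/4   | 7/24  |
Distribution 1 (U, V):
Marginal P(U) (row sums):
  P(U=0) = 1/8 + 0 = 1/8
  P(U=1) = 0 + 1/4 = 1/4
  P(U=2) = 5/8 + 0 = 5/8
Marginal P(V) (column sums):
  P(V=0) = 1/8 + 0 + 5/8 = 3/4
  P(V=1) = 0 + 1/4 + 0 = 1/4

H(U) = -[(1/8)·log₂(1/8) + (1/4)·log₂(1/4) + (5/8)·log₂(5/8)]
  = 0.3750 + 0.5000 + 0.4238
  = 1.2988 bits
H(V) = -[(3/4)·log₂(3/4) + (1/4)·log₂(1/4)]
  = 0.3113 + 0.5000
  = 0.8113 bits
H(U,V) = -[(1/8)·log₂(1/8) + (1/4)·log₂(1/4) + (5/8)·log₂(5/8)]
  = 0.3750 + 0.5000 + 0.4238
  = 1.2988 bits

I(U;V) = H(U) + H(V) - H(U,V)
  = 1.2988 + 0.8113 - 1.2988
  = 0.8113 bits

Distribution 2 (A, B):
Marginal P(A) (row sums):
  P(A=0) = 1/4 + 1/6 = 5/12
  P(A=1) = 0 + 1/24 = 1/24
  P(A=2) = 1/4 + 7/24 = 13/24
Marginal P(B) (column sums):
  P(B=0) = 1/4 + 0 + 1/4 = 1/2
  P(B=1) = 1/6 + 1/24 + 7/24 = 1/2

H(A) = -[(5/12)·log₂(5/12) + (1/24)·log₂(1/24) + (13/24)·log₂(13/24)]
  = 0.5263 + 0.1910 + 0.4791
  = 1.1964 bits
H(B) = -[(1/2)·log₂(1/2) + (1/2)·log₂(1/2)]
  = 0.5000 + 0.5000
  = 1.0000 bits
H(A,B) = -[(1/4)·log₂(1/4) + (1/6)·log₂(1/6) + (1/24)·log₂(1/24) + (1/4)·log₂(1/4) + (7/24)·log₂(7/24)]
  = 0.5000 + 0.4308 + 0.1910 + 0.5000 + 0.5185
  = 2.1403 bits

I(A;B) = H(A) + H(B) - H(A,B)
  = 1.1964 + 1.0000 - 2.1403
  = 0.0561 bits

I(U;V) = 0.8113 bits > I(A;B) = 0.0561 bits, so (U, V) has the higher mutual information (stronger dependence).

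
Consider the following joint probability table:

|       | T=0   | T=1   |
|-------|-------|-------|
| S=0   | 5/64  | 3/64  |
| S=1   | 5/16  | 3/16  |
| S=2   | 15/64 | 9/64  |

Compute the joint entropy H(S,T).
H(S,T) = -Σ P(S,T) log₂ P(S,T), summed over the non-zero cells:
H(S,T) = -[(5/64)·log₂(5/64) + (3/64)·log₂(3/64) + (5/16)·log₂(5/16) + (3/16)·log₂(3/16) + (15/64)·log₂(15/64) + (9/64)·log₂(9/64)]
  = 0.2873 + 0.2070 + 0.5244 + 0.4528 + 0.4906 + 0.3980
  = 2.3601 bits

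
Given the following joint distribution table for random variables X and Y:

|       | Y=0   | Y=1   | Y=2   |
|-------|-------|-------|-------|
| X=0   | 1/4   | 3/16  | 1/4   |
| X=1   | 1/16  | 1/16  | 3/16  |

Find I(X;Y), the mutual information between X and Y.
Marginal P(X) (row sums):
  P(X=0) = 1/4 + 3/16 + 1/4 = 11/16
  P(X=1) = 1/16 + 1/16 + 3/16 = 5/16
Marginal P(Y) (column sums):
  P(Y=0) = 1/4 + 1/16 = 5/16
  P(Y=1) = 3/16 + 1/16 = 1/4
  P(Y=2) = 1/4 + 3/16 = 7/16

H(X) = -[(11/16)·log₂(11/16) + (5/16)·log₂(5/16)]
  = 0.3716 + 0.5244
  = 0.8960 bits
H(Y) = -[(5/16)·log₂(5/16) + (1/4)·log₂(1/4) + (7/16)·log₂(7/16)]
  = 0.5244 + 0.5000 + 0.5218
  = 1.5462 bits
H(X,Y) = -[(1/4)·log₂(1/4) + (3/16)·log₂(3/16) + (1/4)·log₂(1/4) + (1/16)·log₂(1/16) + (1/16)·log₂(1/16) + (3/16)·log₂(3/16)]
  = 0.5000 + 0.4528 + 0.5000 + 0.2500 + 0.2500 + 0.4528
  = 2.4056 bits

I(X;Y) = H(X) + H(Y) - H(X,Y)
  = 0.8960 + 1.5462 - 2.4056
  = 0.0366 bits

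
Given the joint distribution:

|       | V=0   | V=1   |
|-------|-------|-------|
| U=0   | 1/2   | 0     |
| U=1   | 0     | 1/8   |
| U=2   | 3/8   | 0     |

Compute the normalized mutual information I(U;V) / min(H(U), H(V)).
Marginal P(U) (row sums):
  P(U=0) = 1/2 + 0 = 1/2
  P(U=1) = 0 + 1/8 = 1/8
  P(U=2) = 3/8 + 0 = 3/8
Marginal P(V) (column sums):
  P(V=0) = 1/2 + 0 + 3/8 = 7/8
  P(V=1) = 0 + 1/8 + 0 = 1/8

H(U) = -[(1/2)·log₂(1/2) + (1/8)·log₂(1/8) + (3/8)·log₂(3/8)]
  = 0.5000 + 0.3750 + 0.5306
  = 1.4056 bits
H(V) = -[(7/8)·log₂(7/8) + (1/8)·log₂(1/8)]
  = 0.1686 + 0.3750
  = 0.5436 bits
H(U,V) = -[(1/2)·log₂(1/2) + (1/8)·log₂(1/8) + (3/8)·log₂(3/8)]
  = 0.5000 + 0.3750 + 0.5306
  = 1.4056 bits

I(U;V) = H(U) + H(V) - H(U,V)
  = 1.4056 + 0.5436 - 1.4056
  = 0.5436 bits

min(H(U), H(V)) = min(1.4056, 0.5436) = 0.5436 bits
Normalized MI = 0.5436 / 0.5436 = 1.0000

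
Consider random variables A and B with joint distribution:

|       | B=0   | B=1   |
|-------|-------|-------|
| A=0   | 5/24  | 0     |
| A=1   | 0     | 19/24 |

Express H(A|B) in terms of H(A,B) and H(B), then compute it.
H(A|B) = H(A,B) - H(B)

Marginal P(B) (column sums):
  P(B=0) = 5/24 + 0 = 5/24
  P(B=1) = 0 + 19/24 = 19/24

H(A,B) = -[(5/24)·log₂(5/24) + (19/24)·log₂(19/24)]
  = 0.4715 + 0.2668
  = 0.7383 bits
H(B) = -[(5/24)·log₂(5/24) + (19/24)·log₂(19/24)]
  = 0.4715 + 0.2668
  = 0.7383 bits

H(A|B) = 0.7383 - 0.7383 = 0.0000 bits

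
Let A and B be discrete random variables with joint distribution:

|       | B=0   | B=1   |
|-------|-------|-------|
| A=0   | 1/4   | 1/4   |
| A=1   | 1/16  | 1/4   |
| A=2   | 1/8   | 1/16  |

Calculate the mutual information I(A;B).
Marginal P(A) (row sums):
  P(A=0) = 1/4 + 1/4 = 1/2
  P(A=1) = 1/16 + 1/4 = 5/16
  P(A=2) = 1/8 + 1/16 = 3/16
Marginal P(B) (column sums):
  P(B=0) = 1/4 + 1/16 + 1/8 = 7/16
  P(B=1) = 1/4 + 1/4 + 1/16 = 9/16

H(A) = -[(1/2)·log₂(1/2) + (5/16)·log₂(5/16) + (3/16)·log₂(3/16)]
  = 0.5000 + 0.5244 + 0.4528
  = 1.4772 bits
H(B) = -[(7/16)·log₂(7/16) + (9/16)·log₂(9/16)]
  = 0.5218 + 0.4669
  = 0.9887 bits
H(A,B) = -[(1/4)·log₂(1/4) + (1/4)·log₂(1/4) + (1/16)·log₂(1/16) + (1/4)·log₂(1/4) + (1/8)·log₂(1/8) + (1/16)·log₂(1/16)]
  = 0.5000 + 0.5000 + 0.2500 + 0.5000 + 0.3750 + 0.2500
  = 2.3750 bits

I(A;B) = H(A) + H(B) - H(A,B)
  = 1.4772 + 0.9887 - 2.3750
  = 0.0909 bits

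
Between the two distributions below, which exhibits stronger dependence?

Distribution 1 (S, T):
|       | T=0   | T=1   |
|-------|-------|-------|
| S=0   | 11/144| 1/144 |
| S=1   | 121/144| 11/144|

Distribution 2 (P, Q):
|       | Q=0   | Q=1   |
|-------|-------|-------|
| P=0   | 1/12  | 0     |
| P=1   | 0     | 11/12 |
Distribution 1 (S, T):
Marginal P(S) (row sums):
  P(S=0) = 11/144 + 1/144 = 1/12
  P(S=1) = 121/144 + 11/144 = 11/12
Marginal P(T) (column sums):
  P(T=0) = 11/144 + 121/144 = 11/12
  P(T=1) = 1/144 + 11/144 = 1/12

H(S) = -[(1/12)·log₂(1/12) + (11/12)·log₂(11/12)]
  = 0.2987 + 0.1151
  = 0.4138 bits
H(T) = -[(11/12)·log₂(11/12) + (1/12)·log₂(1/12)]
  = 0.1151 + 0.2987
  = 0.4138 bits
H(S,T) = -[(11/144)·log₂(11/144) + (1/144)·log₂(1/144) + (121/144)·log₂(121/144) + (11/144)·log₂(11/144)]
  = 0.2834 + 0.0498 + 0.2110 + 0.2834
  = 0.8276 bits

I(S;T) = H(S) + H(T) - H(S,T)
  = 0.4138 + 0.4138 - 0.8276
  = 0.0000 bits

Distribution 2 (P, Q):
Marginal P(P) (row sums):
  P(P=0) = 1/12 + 0 = 1/12
  P(P=1) = 0 + 11/12 = 11/12
Marginal P(Q) (column sums):
  P(Q=0) = 1/12 + 0 = 1/12
  P(Q=1) = 0 + 11/12 = 11/12

H(P) = -[(1/12)·log₂(1/12) + (11/12)·log₂(11/12)]
  = 0.2987 + 0.1151
  = 0.4138 bits
H(Q) = -[(1/12)·log₂(1/12) + (11/12)·log₂(11/12)]
  = 0.2987 + 0.1151
  = 0.4138 bits
H(P,Q) = -[(1/12)·log₂(1/12) + (11/12)·log₂(11/12)]
  = 0.2987 + 0.1151
  = 0.4138 bits

I(P;Q) = H(P) + H(Q) - H(P,Q)
  = 0.4138 + 0.4138 - 0.4138
  = 0.4138 bits

I(P;Q) = 0.4138 bits > I(S;T) = 0.0000 bits, so (P, Q) has the higher mutual information (stronger dependence).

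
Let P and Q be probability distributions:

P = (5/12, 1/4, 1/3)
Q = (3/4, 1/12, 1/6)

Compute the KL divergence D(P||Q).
D(P||Q) = Σ P(i) log₂(P(i)/Q(i))
  i=0: (5/12) × log₂((5/12)/(3/4)) = (5/12) × log₂(5/9) = -0.3533
  i=1: (1/4) × log₂((1/4)/(1/12)) = (1/4) × log₂(3) = 0.3962
  i=2: (1/3) × log₂((1/3)/(1/6)) = (1/3) × log₂(2) = 0.3333
D(P||Q) = -0.3533 + 0.3962 + 0.3333
  = 0.3762 bits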